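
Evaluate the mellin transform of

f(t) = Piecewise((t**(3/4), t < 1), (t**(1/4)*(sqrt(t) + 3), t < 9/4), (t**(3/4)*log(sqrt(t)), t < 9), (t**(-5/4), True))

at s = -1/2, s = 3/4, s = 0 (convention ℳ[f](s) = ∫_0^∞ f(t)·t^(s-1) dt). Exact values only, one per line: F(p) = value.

undo the power substitution: t**(3/2) on [0, 1); sqrt(t)*(t + 3) on [1, 3/2); t**(3/2)*log(t) on [3/2, 3); …
undo the shared t-power: t on [0, 1); t + 3 on [1, 3/2); t*log(t) on [3/2, 3); …
summing 4 kernel integrals split by 1, 9/4, 9 yields ℳ[f](s)
for t in [0, 1): the term is ∫ t**(3/4)·t^(s-1)
∫ t**(1/4)*(sqrt(t) + 3)·t^(s-1) over [1, 9/4)
segment 9/4 to 9 holds t**(3/4)*log(sqrt(t)); add its integral
the [9, ∞) slice contributes ∫ t**(-5/4)·t^(s-1) dt

F(-1/2) = -4532*sqrt(3)/567 + 2*sqrt(6) + log(2**(2*sqrt(6))*3**(-2*sqrt(6) + 4*sqrt(3))) + 12
F(3/4) = 17/12 + log(57395628*54**(1/4))
F(0) = -12 - 356*sqrt(3)/135 + log(2**(sqrt(6))*3**(-sqrt(6) + 4*sqrt(3))) + 23*sqrt(6)/3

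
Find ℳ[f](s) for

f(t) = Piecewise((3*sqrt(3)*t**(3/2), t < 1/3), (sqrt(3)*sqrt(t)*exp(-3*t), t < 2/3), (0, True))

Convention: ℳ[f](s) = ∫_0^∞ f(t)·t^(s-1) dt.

((2*s + 3)*uppergamma(s + 1/2, 1) - (2*s + 3)*uppergamma(s + 1/2, 2) + 2)/(3**s*(2*s + 3))
  Re(s) > -3/2

undo the common scale on t: t**(3/2) on [0, 1); sqrt(t)*exp(-t) on [1, 2)
peel off the shared t-power: t on [0, 1); exp(-t) on [1, 2)
cuts at 1/3: linearity sums the 2 kernel integrals
between 0 and 1/3 the integrand is 3*sqrt(3)*t**(3/2)·t^(s-1)
∫ over [1/3, 2/3) of sqrt(3)*sqrt(t)*exp(-3*t)·t^(s-1) joins the sum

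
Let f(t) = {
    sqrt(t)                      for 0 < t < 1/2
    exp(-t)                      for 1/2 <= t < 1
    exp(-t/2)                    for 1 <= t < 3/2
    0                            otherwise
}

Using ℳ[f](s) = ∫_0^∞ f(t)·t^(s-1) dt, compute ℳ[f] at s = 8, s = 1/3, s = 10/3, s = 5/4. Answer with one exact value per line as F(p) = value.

F(8) = -174811815*exp(-3/4)/64 - 13700*exp(-1) + sqrt(2)/4352 + 273351111*exp(-1/2)/128
F(1/3) = -2**(1/3)*uppergamma(1/3, 3/4) - uppergamma(1/3, 1) + uppergamma(1/3, 1/2) + 3*2**(1/6)/5 + 2**(1/3)*uppergamma(1/3, 1/2)
F(10/3) = -8*2**(1/3)*uppergamma(10/3, 3/4) - uppergamma(10/3, 1) + 3*2**(1/6)/184 + uppergamma(10/3, 1/2) + 8*2**(1/3)*uppergamma(10/3, 1/2)
F(5/4) = -2*2**(1/4)*uppergamma(5/4, 3/4) - uppergamma(5/4, 1) + 2**(1/4)/7 + uppergamma(5/4, 1/2) + 2*2**(1/4)*uppergamma(5/4, 1/2)

f breaks at 1/2, 1 into 3 integrals to sum
for t in [0, 1/2): the term is ∫ sqrt(t)·t^(s-1)
∫ exp(-t)·t^(s-1) over [1/2, 1)
on [1, 3/2) integrate f = exp(-t/2) against the kernel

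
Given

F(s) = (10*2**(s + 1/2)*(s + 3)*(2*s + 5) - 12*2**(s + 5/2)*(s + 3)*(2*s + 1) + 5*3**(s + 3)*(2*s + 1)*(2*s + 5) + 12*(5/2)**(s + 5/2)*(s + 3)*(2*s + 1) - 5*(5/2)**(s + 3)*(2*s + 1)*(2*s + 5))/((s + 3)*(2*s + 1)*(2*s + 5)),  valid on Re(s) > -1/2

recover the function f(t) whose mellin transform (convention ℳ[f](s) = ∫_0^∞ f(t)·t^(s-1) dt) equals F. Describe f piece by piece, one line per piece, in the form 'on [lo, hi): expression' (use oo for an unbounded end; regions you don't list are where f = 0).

the 3 pieces separated at 2, 5/2 each add one integral
segment 0 to 2 holds 5*sqrt(t); add its integral
∫ over [2, 5/2) of 6*t**(5/2)·t^(s-1) joins the sum
the [5/2, 3) slice contributes ∫ 5*t**3·t^(s-1) dt

on [0, 2): 5*sqrt(t)
on [2, 5/2): 6*t**(5/2)
on [5/2, 3): 5*t**3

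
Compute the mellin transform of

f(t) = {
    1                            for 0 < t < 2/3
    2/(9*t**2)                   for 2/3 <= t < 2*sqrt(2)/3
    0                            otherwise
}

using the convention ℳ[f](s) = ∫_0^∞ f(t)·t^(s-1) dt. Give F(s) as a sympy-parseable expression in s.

2**(s - 2)*(2**(s/2)*s + 2*s - 8)/(3**s*s*(s - 2))
  Re(s) > 0

strip the common scale on t: 1 on [0, 1); 1/(2*t**2) on [1, sqrt(2))
peel off the power substitution: 1 on [0, 1); 1/(2*t) on [1, 2)
peel off the shared t-power: t on [0, 1); 1/2 on [1, 2)
cuts at 2/3: linearity sums the 2 kernel integrals
[0, 2/3) adds the kernel integral of 1
piece [2/3, 2*sqrt(2)/3): integrate 2/(9*t**2) against the kernel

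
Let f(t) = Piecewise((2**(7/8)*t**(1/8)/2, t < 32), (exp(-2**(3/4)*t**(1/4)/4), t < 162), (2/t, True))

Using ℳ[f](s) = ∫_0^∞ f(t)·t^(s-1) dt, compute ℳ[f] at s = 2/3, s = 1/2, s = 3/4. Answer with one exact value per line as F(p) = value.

invert the common scale on t to get t**(1/8) on [0, 16); exp(-t**(1/4)/2) on [16, 81); 1/t on [81, ∞)
reversing the power substitution: t**(1/4) on [0, 4); exp(-sqrt(t)/2) on [4, 9); t**(-2) on [9, ∞)
the power substitution comes off first: sqrt(t) on [0, 2); exp(-t/2) on [2, 3); t**(-4) on [3, ∞)
the 3 pieces separated at 32, 162 each add one integral
on [0, 32) integrate f = 2**(7/8)*t**(1/8)/2 against the kernel
∫ over [32, 162) of exp(-2**(3/4)*t**(1/4)/4)·t^(s-1) joins the sum
for t in [162, ∞): the term is ∫ 2/t·t^(s-1)

F(2/3) = -32*2**(1/3)*uppergamma(8/3, 3/2) + 6**(2/3)/3 + 192*2**(5/6)/19 + 32*2**(1/3)*uppergamma(8/3, 1)
F(1/2) = -40*sqrt(2)*exp(-3/2) + 2*sqrt(2)/9 + 64/5 + 32*sqrt(2)*exp(-1)
F(3/4) = 4*2**(3/4)*(-1218*E + (7 + 48*sqrt(2))*exp(5/2) + 840*exp(3/2))*exp(-5/2)/21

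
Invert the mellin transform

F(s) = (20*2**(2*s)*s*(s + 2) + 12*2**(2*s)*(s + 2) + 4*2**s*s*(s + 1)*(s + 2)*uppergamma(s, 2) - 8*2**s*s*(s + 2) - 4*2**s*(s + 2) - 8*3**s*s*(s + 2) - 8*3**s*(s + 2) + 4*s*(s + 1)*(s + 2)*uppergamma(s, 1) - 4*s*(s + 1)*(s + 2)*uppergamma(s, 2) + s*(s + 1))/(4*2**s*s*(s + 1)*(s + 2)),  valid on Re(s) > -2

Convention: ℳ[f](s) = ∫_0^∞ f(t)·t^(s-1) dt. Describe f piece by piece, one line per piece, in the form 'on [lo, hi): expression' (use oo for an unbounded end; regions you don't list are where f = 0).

on [0, 1/2): t**2
on [1/2, 1): exp(-2*t)
on [1, 3/2): t + 1
on [3/2, 2): t + 3
on [2, oo): exp(-t)

split f at 1/2, 1, 3/2, 2: ℳ[f](s) collects 5 kernel integrals
on [0, 1/2) integrate f = t**2 against the kernel
the [1/2, 1) slice contributes ∫ exp(-2*t)·t^(s-1) dt
piece [1, 3/2): integrate (t + 1) against the kernel
the [3/2, 2) slice contributes ∫ (t + 3)·t^(s-1) dt
segment 2 to ∞ holds exp(-t); add its integral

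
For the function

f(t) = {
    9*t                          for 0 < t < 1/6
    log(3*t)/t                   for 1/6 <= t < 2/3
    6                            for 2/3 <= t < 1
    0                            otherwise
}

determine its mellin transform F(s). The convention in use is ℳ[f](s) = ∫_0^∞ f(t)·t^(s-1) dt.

strip the shared t-power: 9*t**2 on [0, 1/6); log(3*t) on [1/6, 2/3); 6*t on [2/3, 1)
reversing the common scale on t: t**2 on [0, 1/2); log(t) on [1/2, 2); 2*t on [2, 3)
breakpoints 1/6, 2/3: one integral from each of the 3 segments
[0, 1/6) adds the kernel integral of 9*t
piece [1/6, 2/3): integrate log(3*t)/t against the kernel
∫ over [2/3, 1) of 6·t^(s-1) joins the sum

3*(-4*2**(2*s)*(s - 1)**2*(s + 1) + 4**s*s*(s - 1)*(s + 1)*log(2) - 4**s*s*(s + 1) + 4*6**s*(s - 1)**2*(s + 1) + s*(s - 1)**2 + 4*s*(s - 1)*(s + 1)*log(2) + 4*s*(s + 1))/(2*6**s*s*(s - 1)**2*(s + 1))
  Re(s) > -1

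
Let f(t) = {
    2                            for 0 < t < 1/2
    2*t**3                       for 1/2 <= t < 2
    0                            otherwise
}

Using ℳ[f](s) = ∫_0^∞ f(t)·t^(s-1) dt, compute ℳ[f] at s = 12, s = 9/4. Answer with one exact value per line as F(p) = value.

along the cuts 1/2, ℳ[f](s) splits into 2 integrals
segment 0 to 1/2 holds 2; add its integral
piece [1/2, 2): integrate 2*t**3 against the kernel

F(12) = 1073741833/245760
F(9/4) = 2**(3/4)*(53 + 3072*sqrt(2))/504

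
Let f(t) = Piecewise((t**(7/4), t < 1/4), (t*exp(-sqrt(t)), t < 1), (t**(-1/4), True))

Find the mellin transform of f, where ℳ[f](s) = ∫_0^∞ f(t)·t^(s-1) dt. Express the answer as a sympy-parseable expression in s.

the power substitution comes off first: t**(7/2) on [0, 1/2); t**2*exp(-t) on [1/2, 1); 1/sqrt(t) on [1, ∞)
invert the shared t-power to get t**(3/2) on [0, 1/2); exp(-t) on [1/2, 1); t**(-5/2) on [1, ∞)
breakpoints 1/4, 1: one integral from each of the 3 segments
piece [0, 1/4): integrate t**(7/4) against the kernel
the [1/4, 1) slice contributes ∫ t*exp(-sqrt(t))·t^(s-1) dt
between 1 and ∞ the integrand is t**(-1/4)·t^(s-1)

(8*2**(2*s)*(4*s - 1)*(4*s + 7)*uppergamma(2*s + 2, 1/2) - 8*2**(2*s)*(4*s - 1)*(4*s + 7)*uppergamma(2*s + 2, 1) - 16*2**(2*s)*(4*s + 7) + sqrt(2)*(4*s - 1))/(4*2**(2*s)*(4*s - 1)*(4*s + 7))
  -7/4 < Re(s) < 1/4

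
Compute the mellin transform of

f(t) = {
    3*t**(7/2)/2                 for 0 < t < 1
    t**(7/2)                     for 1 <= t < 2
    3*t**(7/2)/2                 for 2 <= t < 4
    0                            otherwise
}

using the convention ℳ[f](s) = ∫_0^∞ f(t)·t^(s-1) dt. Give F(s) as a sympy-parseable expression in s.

(-2**(s + 7/2) + 3*2**(2*s + 7) + 1)/(2*s + 7)
  Re(s) > -7/2

split f at 1, 2: ℳ[f](s) collects 3 kernel integrals
for t in [0, 1): the term is ∫ 3*t**(7/2)/2·t^(s-1)
on [1, 2): add ∫ t**(7/2)·t^(s-1) dt
the [2, 4) slice contributes ∫ 3*t**(7/2)/2·t^(s-1) dt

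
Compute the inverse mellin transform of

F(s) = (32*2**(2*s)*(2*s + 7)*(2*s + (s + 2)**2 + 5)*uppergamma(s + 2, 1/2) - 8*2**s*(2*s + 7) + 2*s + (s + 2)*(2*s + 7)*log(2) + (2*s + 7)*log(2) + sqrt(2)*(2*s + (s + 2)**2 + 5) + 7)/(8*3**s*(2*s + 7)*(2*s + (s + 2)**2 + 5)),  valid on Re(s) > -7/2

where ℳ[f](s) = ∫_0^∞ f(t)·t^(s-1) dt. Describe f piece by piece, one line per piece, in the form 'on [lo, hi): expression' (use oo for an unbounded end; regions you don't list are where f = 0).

on [0, 1/3): 27*sqrt(6)*t**(7/2)/16
on [1/3, 2/3): 27*t**3*log(3*t/2)/8
on [2/3, oo): 9*t**2*exp(-3*t/4)/4

undo the common scale on t: t**(7/2) on [0, 1/2); t**3*log(t) on [1/2, 1); t**2*exp(-t/2) on [1, ∞)
invert the shared t-power to get t**(3/2) on [0, 1/2); t*log(t) on [1/2, 1); exp(-t/2) on [1, ∞)
summing 3 kernel integrals split by 1/3, 2/3 yields ℳ[f](s)
over [0, 1/3), the kernel integral of 27*sqrt(6)*t**(7/2)/16 enters the sum
for t in [1/3, 2/3): the term is ∫ 27*t**3*log(3*t/2)/8·t^(s-1)
on [2/3, ∞): add ∫ 9*t**2*exp(-3*t/4)/4·t^(s-1) dt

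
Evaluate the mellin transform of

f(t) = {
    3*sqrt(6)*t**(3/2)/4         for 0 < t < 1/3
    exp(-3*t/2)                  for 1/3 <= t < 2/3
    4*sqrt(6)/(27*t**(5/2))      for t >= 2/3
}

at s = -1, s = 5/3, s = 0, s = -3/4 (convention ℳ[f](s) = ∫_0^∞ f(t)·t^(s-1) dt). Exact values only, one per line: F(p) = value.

F(-1) = -3*expint(2, 1)/2 + 3/7 + 3*expint(2, 1/2) + 3*sqrt(2)/2
F(5/3) = 3**(1/3)*(-380*2**(2/3)*uppergamma(5/3, 1) + 15*sqrt(2) + 380*2**(2/3)*uppergamma(5/3, 1/2) + 456*2**(2/3))/1710
F(0) = Ei(-1) + sqrt(2)/6 + 2/5 - Ei(-1/2)
F(-3/4) = 3**(3/4)*(-39*2**(1/4)*uppergamma(-3/4, 1) + 12*2**(1/4) + 39*2**(1/4)*uppergamma(-3/4, 1/2) + 26*sqrt(2))/78

reversing the common scale on t: t**(3/2) on [0, 1/2); exp(-t) on [1/2, 1); t**(-5/2) on [1, ∞)
linearity at 1/3, 2/3 turns ℳ[f](s) into 3 summed integrals
piece [0, 1/3): integrate 3*sqrt(6)*t**(3/2)/4 against the kernel
on [1/3, 2/3): add ∫ exp(-3*t/2)·t^(s-1) dt
between 2/3 and ∞ the integrand is 4*sqrt(6)/(27*t**(5/2))·t^(s-1)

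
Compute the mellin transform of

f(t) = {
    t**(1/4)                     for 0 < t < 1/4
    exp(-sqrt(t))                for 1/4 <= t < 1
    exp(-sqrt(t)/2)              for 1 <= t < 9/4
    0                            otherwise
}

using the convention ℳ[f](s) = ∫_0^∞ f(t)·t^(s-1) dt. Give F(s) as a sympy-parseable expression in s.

remove the power substitution first: sqrt(t) on [0, 1/2); exp(-t) on [1/2, 1); exp(-t/2) on [1, 3/2)
along the cuts 1/4, 1, ℳ[f](s) splits into 3 integrals
∫ over [0, 1/4) of t**(1/4)·t^(s-1) joins the sum
over [1/4, 1), the kernel integral of exp(-sqrt(t)) enters the sum
segment 1 to 9/4 holds exp(-sqrt(t)/2); add its integral

2**(1 - 2*s)*(16**s*(4*s + 1)*uppergamma(2*s, 1/2) - 16**s*(4*s + 1)*uppergamma(2*s, 3/4) + 4**s*(4*s + 1)*uppergamma(2*s, 1/2) - 4**s*(4*s + 1)*uppergamma(2*s, 1) + sqrt(2))/(4*s + 1)
  Re(s) > -1/4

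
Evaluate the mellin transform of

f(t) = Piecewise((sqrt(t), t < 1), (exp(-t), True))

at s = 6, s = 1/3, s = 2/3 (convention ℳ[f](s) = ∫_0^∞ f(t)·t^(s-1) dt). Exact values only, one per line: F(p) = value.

along the cuts 1, ℳ[f](s) splits into 2 integrals
∫ over [0, 1) of sqrt(t)·t^(s-1) joins the sum
piece [1, ∞): integrate exp(-t) against the kernel

F(6) = 2/13 + 326*exp(-1)
F(1/3) = uppergamma(1/3, 1) + 6/5
F(2/3) = uppergamma(2/3, 1) + 6/7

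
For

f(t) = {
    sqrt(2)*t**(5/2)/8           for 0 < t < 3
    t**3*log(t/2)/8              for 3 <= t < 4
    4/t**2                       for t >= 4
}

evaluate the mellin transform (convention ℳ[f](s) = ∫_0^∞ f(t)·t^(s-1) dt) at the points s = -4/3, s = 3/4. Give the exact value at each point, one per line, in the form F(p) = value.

undo the common scale on t: t**(5/2) on [0, 3/2); t**3*log(t) on [3/2, 2); t**(-2) on [2, ∞)
the shared t-power comes off first: sqrt(t) on [0, 3/2); t*log(t) on [3/2, 2); t**(-4) on [2, ∞)
integrate the 3 segments split at 3, 4, then add the results
piece [0, 3): integrate sqrt(2)*t**(5/2)/8 against the kernel
∫ over [3, 4) of t**3*log(t/2)/8·t^(s-1) joins the sum
[4, ∞) adds the kernel integral of 4/t**2

F(-4/3) = -9*3**(2/3)*log(3)/40 - 561*2**(1/3)/1600 + 27*3**(2/3)/200 + 9*3**(2/3)*log(2)/40 + 3*2**(1/3)*log(2)/5 + 9*sqrt(2)*3**(1/6)/28
F(3/4) = -9*3**(3/4)*log(3)/10 - 166*sqrt(2)/225 + 6*3**(3/4)/25 + 9*3**(3/4)*log(2)/10 + 27*sqrt(2)*3**(1/4)/26 + 64*sqrt(2)*log(2)/15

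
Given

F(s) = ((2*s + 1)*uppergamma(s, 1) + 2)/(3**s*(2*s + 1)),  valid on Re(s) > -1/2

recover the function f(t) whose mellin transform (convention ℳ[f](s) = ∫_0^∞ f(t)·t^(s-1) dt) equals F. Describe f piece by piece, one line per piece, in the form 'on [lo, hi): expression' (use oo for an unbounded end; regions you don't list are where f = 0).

undo the common scale on t: sqrt(t) on [0, 1); exp(-t) on [1, ∞)
treat the 2 regions marked off by 1/3 separately and sum
for t in [0, 1/3): the term is ∫ sqrt(3)*sqrt(t)·t^(s-1)
the [1/3, ∞) slice contributes ∫ exp(-3*t)·t^(s-1) dt

on [0, 1/3): sqrt(3)*sqrt(t)
on [1/3, oo): exp(-3*t)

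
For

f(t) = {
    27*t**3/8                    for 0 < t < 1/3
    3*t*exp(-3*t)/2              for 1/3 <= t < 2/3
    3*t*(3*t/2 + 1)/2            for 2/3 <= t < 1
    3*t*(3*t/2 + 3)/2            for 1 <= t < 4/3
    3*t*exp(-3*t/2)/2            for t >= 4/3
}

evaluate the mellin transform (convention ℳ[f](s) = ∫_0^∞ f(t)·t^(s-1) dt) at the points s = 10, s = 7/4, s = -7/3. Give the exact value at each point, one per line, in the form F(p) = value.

F(10) = (1035541011*exp(2) + 5642265772*E + 31395128134656)*exp(-2)/67552056
F(7/4) = 3**(1/4)*(-20520*3**(3/4) - 7904*2**(3/4) - 3135*uppergamma(11/4, 2) + 165 + 3135*uppergamma(11/4, 1) + 12540*2**(3/4)*uppergamma(11/4, 2) + 162944*sqrt(2))/56430
F(-7/3) = 3*3**(1/3)*(-99*2**(1/3) - 96*uppergamma(-4/3, 2) + 24*2**(2/3)*uppergamma(-4/3, 2) + 96*uppergamma(-4/3, 1) + 16*3**(2/3) + 36 + 90*2**(2/3))/64

back out the common scale on t: t**3 on [0, 1/2); t*exp(-2*t) on [1/2, 1); t*(t + 1) on [1, 3/2); …
back out the shared t-power: t**2 on [0, 1/2); exp(-2*t) on [1/2, 1); t + 1 on [1, 3/2); …
split f at 1/3, 2/3, 1, 4/3: ℳ[f](s) collects 5 kernel integrals
segment 0 to 1/3 holds 27*t**3/8; add its integral
segment 1/3 to 2/3 holds 3*t*exp(-3*t)/2; add its integral
∫ over [2/3, 1) of 3*t*(3*t/2 + 1)/2·t^(s-1) joins the sum
the [1, 4/3) slice contributes ∫ 3*t*(3*t/2 + 3)/2·t^(s-1) dt
[4/3, ∞) adds the kernel integral of 3*t*exp(-3*t/2)/2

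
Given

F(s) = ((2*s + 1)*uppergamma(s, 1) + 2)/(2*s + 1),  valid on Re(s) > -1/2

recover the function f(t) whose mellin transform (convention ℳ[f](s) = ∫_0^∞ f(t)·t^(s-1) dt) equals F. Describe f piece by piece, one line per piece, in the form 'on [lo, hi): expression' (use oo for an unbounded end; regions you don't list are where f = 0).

on [0, 1): sqrt(t)
on [1, oo): exp(-t)

cuts at 1: linearity sums the 2 kernel integrals
over [0, 1), the kernel integral of sqrt(t) enters the sum
segment 1 to ∞ holds exp(-t); add its integral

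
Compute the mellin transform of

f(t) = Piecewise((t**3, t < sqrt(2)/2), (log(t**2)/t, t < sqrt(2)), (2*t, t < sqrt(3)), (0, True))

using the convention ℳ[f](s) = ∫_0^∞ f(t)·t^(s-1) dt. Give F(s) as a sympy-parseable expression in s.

invert the shared t-power to get t**4 on [0, sqrt(2)/2); log(t**2) on [sqrt(2)/2, sqrt(2)); 2*t**2 on [sqrt(2), sqrt(3))
undo the power substitution: t**2 on [0, 1/2); log(t) on [1/2, 2); 2*t on [2, 3)
split f at sqrt(2)/2, sqrt(2): ℳ[f](s) collects 3 kernel integrals
the [0, sqrt(2)/2) slice contributes ∫ t**3·t^(s-1) dt
on [sqrt(2)/2, sqrt(2)): add ∫ log(t**2)/t·t^(s-1) dt
the [sqrt(2), sqrt(3)) slice contributes ∫ 2*t·t^(s-1) dt

2**(1/2 - s/2)*(-8*2**s*(s - 1)**2*(s + 3) + 2**s*(s - 1)*(s + 1)*(s + 3)*log(4) - 4*2**s*(s + 1)*(s + 3) + 4*6**(s/2 + 1/2)*(s - 1)**2*(s + 3) + (s - 1)**2*(s + 1) + 4*(s - 1)*(s + 1)*(s + 3)*log(2) + 8*(s + 1)*(s + 3))/(4*(s - 1)**2*(s + 1)*(s + 3))
  Re(s) > -3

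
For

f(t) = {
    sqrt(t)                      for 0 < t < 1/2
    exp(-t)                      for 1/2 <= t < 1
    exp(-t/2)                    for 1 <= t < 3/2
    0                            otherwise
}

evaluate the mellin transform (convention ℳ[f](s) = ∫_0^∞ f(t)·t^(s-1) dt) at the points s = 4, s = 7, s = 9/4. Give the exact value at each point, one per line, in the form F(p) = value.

integrate the 3 segments split at 1/2, 1, then add the results
[0, 1/2) adds the kernel integral of sqrt(t)
over [1/2, 1), the kernel integral of exp(-t) enters the sum
over [1, 3/2), the kernel integral of exp(-t/2) enters the sum

F(4) = -807*exp(-3/4)/4 - 16*exp(-1) + sqrt(2)/144 + 1343*exp(-1/2)/8
F(7) = -6243201*exp(-3/4)/32 - 1957*exp(-1) + sqrt(2)/1920 + 9800517*exp(-1/2)/64
F(9/4) = -4*2**(1/4)*uppergamma(9/4, 3/4) - uppergamma(9/4, 1) + 2**(1/4)/22 + uppergamma(9/4, 1/2) + 4*2**(1/4)*uppergamma(9/4, 1/2)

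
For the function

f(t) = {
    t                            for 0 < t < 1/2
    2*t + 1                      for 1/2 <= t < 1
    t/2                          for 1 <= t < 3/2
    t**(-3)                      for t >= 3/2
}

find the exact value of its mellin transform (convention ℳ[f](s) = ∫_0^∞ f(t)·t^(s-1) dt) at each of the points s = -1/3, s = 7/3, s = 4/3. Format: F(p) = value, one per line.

F(-1/3) = 2**(1/3)*(-405*2**(2/3) + 437*3**(2/3) + 2430)/1080
F(7/3) = 2**(2/3)*(-162 + 984*2**(1/3) + 1687*3**(1/3))/2240
F(4/3) = 2**(2/3)*(-405 + 629*3**(1/3) + 1170*2**(1/3))/1680

breakpoints 1/2, 1, 3/2: one integral from each of the 4 segments
segment [0, 1/2) carries t; integrate it
segment [1/2, 1) carries (2*t + 1); integrate it
piece [1, 3/2): integrate t/2 against the kernel
for t in [3/2, ∞): the term is ∫ t**(-3)·t^(s-1)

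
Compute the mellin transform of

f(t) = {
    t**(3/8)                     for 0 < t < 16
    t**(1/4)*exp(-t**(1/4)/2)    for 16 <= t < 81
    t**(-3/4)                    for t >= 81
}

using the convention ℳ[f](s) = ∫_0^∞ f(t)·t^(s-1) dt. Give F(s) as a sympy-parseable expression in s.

4*(54*2**(4*s)*(4*s - 3)*(8*s + 3)*uppergamma(4*s + 1, 1) - 54*2**(4*s)*(4*s - 3)*(8*s + 3)*uppergamma(4*s + 1, 3/2) + 108*2**(4*s + 1/2)*(4*s - 3) - 3**(4*s)*(8*s + 3))/(27*(4*s - 3)*(8*s + 3))
  -3/8 < Re(s) < 3/4

back out the power substitution: t**(3/4) on [0, 4); sqrt(t)*exp(-sqrt(t)/2) on [4, 9); t**(-3/2) on [9, ∞)
remove the shared t-power first: t**(1/4) on [0, 4); exp(-sqrt(t)/2) on [4, 9); t**(-2) on [9, ∞)
strip the power substitution: sqrt(t) on [0, 2); exp(-t/2) on [2, 3); t**(-4) on [3, ∞)
linearity at 16, 81 turns ℳ[f](s) into 3 summed integrals
on [0, 16): add ∫ t**(3/8)·t^(s-1) dt
∫ over [16, 81) of t**(1/4)*exp(-t**(1/4)/2)·t^(s-1) joins the sum
on [81, ∞) integrate f = t**(-3/4) against the kernel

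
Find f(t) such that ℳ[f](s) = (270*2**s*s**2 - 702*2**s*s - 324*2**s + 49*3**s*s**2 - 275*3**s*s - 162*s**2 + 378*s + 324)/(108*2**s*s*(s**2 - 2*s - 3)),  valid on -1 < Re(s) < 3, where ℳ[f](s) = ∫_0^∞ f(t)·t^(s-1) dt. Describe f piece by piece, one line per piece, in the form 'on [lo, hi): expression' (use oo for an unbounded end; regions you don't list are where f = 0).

on [0, 1/2): t
on [1/2, 1): 2*t + 1
on [1, 3/2): t/2
on [3/2, oo): t**(-3)

linearity at 1/2, 1, 3/2 turns ℳ[f](s) into 4 summed integrals
on [0, 1/2) integrate f = t against the kernel
over [1/2, 1), the kernel integral of (2*t + 1) enters the sum
between 1 and 3/2 the integrand is t/2·t^(s-1)
piece [3/2, ∞): integrate t**(-3) against the kernel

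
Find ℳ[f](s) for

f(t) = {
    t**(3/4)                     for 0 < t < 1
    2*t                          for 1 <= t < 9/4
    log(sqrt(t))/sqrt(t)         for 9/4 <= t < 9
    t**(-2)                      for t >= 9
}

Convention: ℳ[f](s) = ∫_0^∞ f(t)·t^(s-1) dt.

reversing the power substitution: t**(3/2) on [0, 1); 2*t**2 on [1, 3/2); log(t)/t on [3/2, 3); …
slice at 1, 9/4, 9, transform all 4 pieces, and sum them
between 0 and 1 the integrand is t**(3/4)·t^(s-1)
∫ over [1, 9/4) of 2*t·t^(s-1) joins the sum
over [9/4, 9), the kernel integral of log(sqrt(t))/sqrt(t) enters the sum
piece [9, ∞): integrate t**(-2) against the kernel

(324*2**(2*s)*(2*s - 4)*(2*s + 2)*(4*s**2 - 4*s + 1) - 324*2**(2*s)*(2*s - 4)*(4*s + 3)*(4*s**2 - 4*s + 1) - 216*3**(2*s)*s*(2*s - 4)*(2*s + 2)*(4*s + 3)*log(3) + 216*3**(2*s)*s*(2*s - 4)*(2*s + 2)*(4*s + 3)*log(2) - 108*3**(2*s)*(2*s - 4)*(2*s + 2)*(4*s + 3)*log(2) + 108*3**(2*s)*(2*s - 4)*(2*s + 2)*(4*s + 3) + 108*3**(2*s)*(2*s - 4)*(2*s + 2)*(4*s + 3)*log(3) + 729*3**(2*s)*(2*s - 4)*(4*s + 3)*(4*s**2 - 4*s + 1) + 108*6**(2*s)*s*(2*s - 4)*(2*s + 2)*(4*s + 3)*log(3) - 54*6**(2*s)*(2*s - 4)*(2*s + 2)*(4*s + 3)*log(3) - 54*6**(2*s)*(2*s - 4)*(2*s + 2)*(4*s + 3) - 2*6**(2*s)*(2*s + 2)*(4*s + 3)*(4*s**2 - 4*s + 1))/(81*2**(2*s)*(2*s - 4)*(2*s + 2)*(4*s + 3)*(4*s**2 - 4*s + 1))
  -3/4 < Re(s) < 2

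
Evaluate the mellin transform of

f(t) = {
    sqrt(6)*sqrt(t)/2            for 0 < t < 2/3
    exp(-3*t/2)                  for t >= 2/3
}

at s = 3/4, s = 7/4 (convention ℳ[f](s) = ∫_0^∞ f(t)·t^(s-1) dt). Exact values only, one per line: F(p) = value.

the common scale on t comes off first: sqrt(3)*sqrt(t) on [0, 1/3); exp(-3*t) on [1/3, ∞)
invert the common scale on t to get sqrt(t) on [0, 1); exp(-t) on [1, ∞)
decompose at 2/3; ℳ[f](s) sums the 2 pieces' integrals
on [0, 2/3) integrate f = sqrt(6)*sqrt(t)/2 against the kernel
over [2/3, ∞), the kernel integral of exp(-3*t/2) enters the sum

F(3/4) = 24**(1/4)*(5*uppergamma(3/4, 1) + 4)/15
F(7/4) = 2*24**(1/4)*(4 + 9*uppergamma(7/4, 1))/81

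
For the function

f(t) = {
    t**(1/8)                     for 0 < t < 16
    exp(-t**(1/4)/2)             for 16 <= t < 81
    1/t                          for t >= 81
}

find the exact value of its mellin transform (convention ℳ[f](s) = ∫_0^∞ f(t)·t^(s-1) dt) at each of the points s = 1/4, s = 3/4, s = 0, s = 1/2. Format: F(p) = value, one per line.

invert the power substitution to get t**(1/4) on [0, 4); exp(-sqrt(t)/2) on [4, 9); t**(-2) on [9, ∞)
invert the power substitution to get sqrt(t) on [0, 2); exp(-t/2) on [2, 3); t**(-4) on [3, ∞)
linearity at 16, 81 turns ℳ[f](s) into 3 summed integrals
between 0 and 16 the integrand is t**(1/8)·t^(s-1)
over [16, 81), the kernel integral of exp(-t**(1/4)/2) enters the sum
between 81 and ∞ the integrand is 1/t·t^(s-1)

F(1/4) = -8*exp(-3/2) + 4/81 + 8*exp(-1) + 16*sqrt(2)/3
F(3/4) = -232*exp(-3/2) + 4/3 + 64*sqrt(2)/7 + 160*exp(-1)
F(0) = 4*Ei(-3/2) + 1/81 - 4*Ei(-1) + 8*sqrt(2)
F(1/2) = -40*exp(-3/2) + 2/9 + 32*sqrt(2)/5 + 32*exp(-1)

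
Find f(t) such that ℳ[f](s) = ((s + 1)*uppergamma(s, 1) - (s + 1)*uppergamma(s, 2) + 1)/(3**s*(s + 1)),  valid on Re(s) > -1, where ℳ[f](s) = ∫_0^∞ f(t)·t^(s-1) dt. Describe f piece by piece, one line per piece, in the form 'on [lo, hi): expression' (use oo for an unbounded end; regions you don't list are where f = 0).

undo the common scale on t: t on [0, 1); exp(-t) on [1, 2)
decompose at 1/3; ℳ[f](s) sums the 2 pieces' integrals
on [0, 1/3) integrate f = 3*t against the kernel
piece [1/3, 2/3): integrate exp(-3*t) against the kernel

on [0, 1/3): 3*t
on [1/3, 2/3): exp(-3*t)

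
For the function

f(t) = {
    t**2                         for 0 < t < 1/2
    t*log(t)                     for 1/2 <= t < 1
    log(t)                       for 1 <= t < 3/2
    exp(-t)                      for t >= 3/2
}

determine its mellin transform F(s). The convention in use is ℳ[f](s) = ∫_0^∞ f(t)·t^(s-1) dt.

(4*2**s*s**2*(s + 2)*(s**2 + 2*s + 1)*uppergamma(s, 3/2) - 4*2**s*s**2*(s + 2) + 4*2**s*(s + 2)*(s**2 + 2*s + 1) + 3**s*s*(s + 2)*(-4*log(2) + 4*log(3))*(s**2 + 2*s + 1) - 4*3**s*(s + 2)*(s**2 + 2*s + 1) + s**3*(s + 2)*log(4) + s**2*(s + 2)*log(4) + 2*s**2*(s + 2) + s**2*(s**2 + 2*s + 1))/(4*2**s*s**2*(s + 2)*(s**2 + 2*s + 1))
  Re(s) > -2

decompose at 1/2, 1, 3/2; ℳ[f](s) sums the 4 pieces' integrals
[0, 1/2) adds the kernel integral of t**2
on [1/2, 1) integrate f = t*log(t) against the kernel
on [1, 3/2): add ∫ log(t)·t^(s-1) dt
segment [3/2, ∞) carries exp(-t); integrate it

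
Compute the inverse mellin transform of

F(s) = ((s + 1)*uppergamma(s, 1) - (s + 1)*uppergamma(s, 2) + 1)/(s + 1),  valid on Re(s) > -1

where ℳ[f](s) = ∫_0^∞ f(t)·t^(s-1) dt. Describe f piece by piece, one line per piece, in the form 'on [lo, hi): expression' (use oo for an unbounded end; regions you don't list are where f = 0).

on [0, 1): t
on [1, 2): exp(-t)

f breaks at 1 into 2 integrals to sum
the [0, 1) slice contributes ∫ t·t^(s-1) dt
∫ over [1, 2) of exp(-t)·t^(s-1) joins the sum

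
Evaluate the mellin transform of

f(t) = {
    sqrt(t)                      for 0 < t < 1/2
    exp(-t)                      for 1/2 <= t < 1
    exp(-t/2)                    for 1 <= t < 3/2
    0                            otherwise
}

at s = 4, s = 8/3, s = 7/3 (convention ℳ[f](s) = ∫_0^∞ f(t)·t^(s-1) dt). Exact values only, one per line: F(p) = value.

decompose at 1/2, 1; ℳ[f](s) sums the 3 pieces' integrals
for t in [0, 1/2): the term is ∫ sqrt(t)·t^(s-1)
[1/2, 1) adds the kernel integral of exp(-t)
segment 1 to 3/2 holds exp(-t/2); add its integral

F(4) = -807*exp(-3/4)/4 - 16*exp(-1) + sqrt(2)/144 + 1343*exp(-1/2)/8
F(8/3) = -4*2**(2/3)*uppergamma(8/3, 3/4) - uppergamma(8/3, 1) + 3*2**(5/6)/152 + uppergamma(8/3, 1/2) + 4*2**(2/3)*uppergamma(8/3, 1/2)
F(7/3) = -4*2**(1/3)*uppergamma(7/3, 3/4) - uppergamma(7/3, 1) + 3*2**(1/6)/68 + uppergamma(7/3, 1/2) + 4*2**(1/3)*uppergamma(7/3, 1/2)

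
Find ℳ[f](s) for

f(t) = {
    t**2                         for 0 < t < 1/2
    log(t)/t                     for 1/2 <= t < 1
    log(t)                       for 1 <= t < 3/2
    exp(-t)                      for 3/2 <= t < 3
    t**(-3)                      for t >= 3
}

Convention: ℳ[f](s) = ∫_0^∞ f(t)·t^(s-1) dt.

(108*2**s*s**2*(s - 3)*(s + 2)*(s**2 - 2*s + 1)*uppergamma(s, 3/2) - 108*2**s*s**2*(s - 3)*(s + 2)*(s**2 - 2*s + 1)*uppergamma(s, 3) - 108*2**s*s**2*(s - 3)*(s + 2) + 108*2**s*(s - 3)*(s + 2)*(s**2 - 2*s + 1) - 108*3**s*s*(s - 3)*(s + 2)*(s**2 - 2*s + 1)*log(2) + 108*3**s*s*(s - 3)*(s + 2)*(s**2 - 2*s + 1)*log(3) - 108*3**s*(s - 3)*(s + 2)*(s**2 - 2*s + 1) - 4*6**s*s**2*(s + 2)*(s**2 - 2*s + 1) + 216*s**3*(s - 3)*(s + 2)*log(2) - 216*s**2*(s - 3)*(s + 2)*log(2) + 216*s**2*(s - 3)*(s + 2) + 27*s**2*(s - 3)*(s**2 - 2*s + 1))/(108*2**s*s**2*(s - 3)*(s + 2)*(s**2 - 2*s + 1))
  -2 < Re(s) < 3

decompose at 1/2, 1, 3/2, 3; ℳ[f](s) sums the 5 pieces' integrals
∫ t**2·t^(s-1) over [0, 1/2)
piece [1/2, 1): integrate log(t)/t against the kernel
segment 1 to 3/2 holds log(t); add its integral
piece [3/2, 3): integrate exp(-t) against the kernel
[3, ∞) adds the kernel integral of t**(-3)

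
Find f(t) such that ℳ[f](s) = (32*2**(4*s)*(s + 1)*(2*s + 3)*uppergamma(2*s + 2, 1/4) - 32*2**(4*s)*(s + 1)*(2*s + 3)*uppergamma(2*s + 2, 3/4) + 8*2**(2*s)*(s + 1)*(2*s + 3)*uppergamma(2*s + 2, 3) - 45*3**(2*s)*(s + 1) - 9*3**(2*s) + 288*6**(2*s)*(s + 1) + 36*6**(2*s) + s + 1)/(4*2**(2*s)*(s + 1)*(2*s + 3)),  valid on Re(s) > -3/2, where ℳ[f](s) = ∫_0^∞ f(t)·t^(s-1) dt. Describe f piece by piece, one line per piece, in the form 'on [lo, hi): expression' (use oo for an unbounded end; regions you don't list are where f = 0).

undo the power substitution: t**3 on [0, 1/2); t**2*exp(-t/2) on [1/2, 3/2); t**2*(t + 1) on [3/2, 3); …
strip the shared t-power: t on [0, 1/2); exp(-t/2) on [1/2, 3/2); t + 1 on [3/2, 3); …
the 4 pieces separated at 1/4, 9/4, 9 each add one integral
on [0, 1/4) integrate f = t**(3/2) against the kernel
segment 1/4 to 9/4 holds t*exp(-sqrt(t)/2); add its integral
over [9/4, 9), the kernel integral of t*(sqrt(t) + 1) enters the sum
between 9 and ∞ the integrand is t*exp(-sqrt(t))·t^(s-1)

on [0, 1/4): t**(3/2)
on [1/4, 9/4): t*exp(-sqrt(t)/2)
on [9/4, 9): t*(sqrt(t) + 1)
on [9, oo): t*exp(-sqrt(t))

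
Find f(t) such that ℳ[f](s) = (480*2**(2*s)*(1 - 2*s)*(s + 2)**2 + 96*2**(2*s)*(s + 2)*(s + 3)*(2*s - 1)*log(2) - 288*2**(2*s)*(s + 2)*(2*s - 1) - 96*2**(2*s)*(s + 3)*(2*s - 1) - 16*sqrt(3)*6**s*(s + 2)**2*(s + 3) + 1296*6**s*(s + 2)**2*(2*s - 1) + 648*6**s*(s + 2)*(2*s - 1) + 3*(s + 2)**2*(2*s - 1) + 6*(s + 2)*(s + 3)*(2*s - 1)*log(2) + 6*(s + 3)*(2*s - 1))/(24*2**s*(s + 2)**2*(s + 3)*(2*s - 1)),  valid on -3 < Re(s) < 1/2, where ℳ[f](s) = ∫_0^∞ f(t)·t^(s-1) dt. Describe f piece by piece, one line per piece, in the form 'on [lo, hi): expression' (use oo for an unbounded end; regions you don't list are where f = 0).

on [0, 1/2): t**3
on [1/2, 2): t**2*log(t)
on [2, 3): t**2*(t + 3)
on [3, oo): 1/sqrt(t)

remove the shared t-power first: t on [0, 1/2); log(t) on [1/2, 2); t + 3 on [2, 3); …
the 4 pieces separated at 1/2, 2, 3 each add one integral
on [0, 1/2): add ∫ t**3·t^(s-1) dt
∫ over [1/2, 2) of t**2*log(t)·t^(s-1) joins the sum
for t in [2, 3): the term is ∫ t**2*(t + 3)·t^(s-1)
segment [3, ∞) carries 1/sqrt(t); integrate it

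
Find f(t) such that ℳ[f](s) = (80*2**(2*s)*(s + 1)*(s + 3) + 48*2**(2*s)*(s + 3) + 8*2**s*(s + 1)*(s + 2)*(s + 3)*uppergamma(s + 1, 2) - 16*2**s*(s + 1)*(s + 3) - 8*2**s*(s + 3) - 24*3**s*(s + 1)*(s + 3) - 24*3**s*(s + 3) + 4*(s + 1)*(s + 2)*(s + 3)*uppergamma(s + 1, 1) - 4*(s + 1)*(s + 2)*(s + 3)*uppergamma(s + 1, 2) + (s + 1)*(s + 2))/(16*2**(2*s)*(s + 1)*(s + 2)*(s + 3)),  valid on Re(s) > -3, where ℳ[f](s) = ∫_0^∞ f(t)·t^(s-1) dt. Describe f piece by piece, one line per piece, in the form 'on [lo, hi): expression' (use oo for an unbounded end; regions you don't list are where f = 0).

back out the shared t-power: 4*t**2 on [0, 1/4); exp(-4*t) on [1/4, 1/2); 2*t + 1 on [1/2, 3/4); …
reversing the common scale on t: t**2 on [0, 1/2); exp(-2*t) on [1/2, 1); t + 1 on [1, 3/2); …
breakpoints 1/4, 1/2, 3/4, 1: one integral from each of the 5 segments
piece [0, 1/4): integrate 4*t**3 against the kernel
∫ over [1/4, 1/2) of t*exp(-4*t)·t^(s-1) joins the sum
between 1/2 and 3/4 the integrand is t*(2*t + 1)·t^(s-1)
on [3/4, 1) integrate f = t*(2*t + 3) against the kernel
[1, ∞) adds the kernel integral of t*exp(-2*t)

on [0, 1/4): 4*t**3
on [1/4, 1/2): t*exp(-4*t)
on [1/2, 3/4): t*(2*t + 1)
on [3/4, 1): t*(2*t + 3)
on [1, oo): t*exp(-2*t)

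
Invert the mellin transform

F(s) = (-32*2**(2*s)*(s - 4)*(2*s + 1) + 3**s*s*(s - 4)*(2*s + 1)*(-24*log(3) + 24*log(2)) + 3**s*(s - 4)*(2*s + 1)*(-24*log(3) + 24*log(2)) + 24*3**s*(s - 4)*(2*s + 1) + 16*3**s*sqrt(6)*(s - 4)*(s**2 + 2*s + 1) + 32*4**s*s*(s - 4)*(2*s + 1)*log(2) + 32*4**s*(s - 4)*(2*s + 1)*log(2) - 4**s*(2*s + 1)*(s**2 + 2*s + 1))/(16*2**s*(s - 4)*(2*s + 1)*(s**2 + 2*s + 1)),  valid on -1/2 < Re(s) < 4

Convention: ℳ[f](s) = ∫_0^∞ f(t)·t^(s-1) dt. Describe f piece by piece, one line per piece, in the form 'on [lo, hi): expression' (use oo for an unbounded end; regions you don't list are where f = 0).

on [0, 3/2): sqrt(t)
on [3/2, 2): t*log(t)
on [2, oo): t**(-4)

along the cuts 3/2, 2, ℳ[f](s) splits into 3 integrals
segment 0 to 3/2 holds sqrt(t); add its integral
the [3/2, 2) slice contributes ∫ t*log(t)·t^(s-1) dt
between 2 and ∞ the integrand is t**(-4)·t^(s-1)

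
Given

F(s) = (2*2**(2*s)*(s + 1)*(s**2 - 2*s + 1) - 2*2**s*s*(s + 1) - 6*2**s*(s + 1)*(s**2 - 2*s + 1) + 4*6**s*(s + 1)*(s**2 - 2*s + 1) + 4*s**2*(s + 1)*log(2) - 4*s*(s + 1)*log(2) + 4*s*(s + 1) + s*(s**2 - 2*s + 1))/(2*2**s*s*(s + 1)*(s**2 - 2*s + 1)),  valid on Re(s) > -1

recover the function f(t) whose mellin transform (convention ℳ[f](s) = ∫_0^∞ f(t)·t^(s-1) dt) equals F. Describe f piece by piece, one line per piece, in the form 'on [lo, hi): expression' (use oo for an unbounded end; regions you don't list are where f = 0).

on [0, 1/2): t
on [1/2, 1): log(t)/t
on [1, 2): 3
on [2, 3): 2

slice at 1/2, 1, 2, transform all 4 pieces, and sum them
piece [0, 1/2): integrate t against the kernel
for t in [1/2, 1): the term is ∫ log(t)/t·t^(s-1)
∫ 3·t^(s-1) over [1, 2)
[2, 3) adds the kernel integral of 2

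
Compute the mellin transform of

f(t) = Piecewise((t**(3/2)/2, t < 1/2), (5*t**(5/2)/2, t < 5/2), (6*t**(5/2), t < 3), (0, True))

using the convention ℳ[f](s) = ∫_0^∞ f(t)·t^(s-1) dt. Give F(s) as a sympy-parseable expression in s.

breakpoints 1/2, 5/2: one integral from each of the 3 segments
for t in [0, 1/2): the term is ∫ t**(3/2)/2·t^(s-1)
piece [1/2, 5/2): integrate 5*t**(5/2)/2 against the kernel
on [5/2, 3) integrate f = 6*t**(5/2) against the kernel

(-5*2**(-s - 5/2)*(2*s + 3) + 2**(-s - 3/2)*(2*s + 5) + 12*3**(s + 5/2)*(2*s + 3) - 7*(5/2)**(s + 5/2)*(2*s + 3))/((2*s + 3)*(2*s + 5))
  Re(s) > -3/2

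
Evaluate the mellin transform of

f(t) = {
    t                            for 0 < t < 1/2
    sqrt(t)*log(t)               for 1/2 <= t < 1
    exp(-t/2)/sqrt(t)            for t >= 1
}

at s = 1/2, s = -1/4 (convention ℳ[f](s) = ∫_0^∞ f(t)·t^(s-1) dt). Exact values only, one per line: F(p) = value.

strip the shared t-power: t**2 on [0, 1/2); t**(3/2)*log(t) on [1/2, 1); sqrt(t)*exp(-t/2) on [1, ∞)
back out the shared t-power: t**(3/2) on [0, 1/2); t*log(t) on [1/2, 1); exp(-t/2) on [1, ∞)
cuts at 1/2, 1: linearity sums the 3 kernel integrals
over [0, 1/2), the kernel integral of t enters the sum
segment 1/2 to 1 holds sqrt(t)*log(t); add its integral
piece [1, ∞): integrate exp(-t/2)/sqrt(t) against the kernel

F(1/2) = -1/2 + sqrt(2)/6 + log(2)/2 - Ei(-1/2)
F(-1/4) = 2**(3/4)*(-96*2**(1/4) + 3*sqrt(2)*uppergamma(-3/4, 1/2) + 4*sqrt(2) + 24*log(2) + 96)/12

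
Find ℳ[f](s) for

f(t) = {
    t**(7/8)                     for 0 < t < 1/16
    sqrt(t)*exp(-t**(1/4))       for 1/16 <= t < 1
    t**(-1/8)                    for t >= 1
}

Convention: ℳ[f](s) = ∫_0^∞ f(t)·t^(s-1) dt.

undo the power substitution: t**(7/4) on [0, 1/4); t*exp(-sqrt(t)) on [1/4, 1); t**(-1/4) on [1, ∞)
peel off the shared t-power: t**(3/4) on [0, 1/4); exp(-sqrt(t)) on [1/4, 1); t**(-5/4) on [1, ∞)
peel off the power substitution: t**(3/2) on [0, 1/2); exp(-t) on [1/2, 1); t**(-5/2) on [1, ∞)
breakpoints 1/16, 1: one integral from each of the 3 segments
on [0, 1/16) integrate f = t**(7/8) against the kernel
piece [1/16, 1): integrate sqrt(t)*exp(-t**(1/4)) against the kernel
on [1, ∞) integrate f = t**(-1/8) against the kernel

2**(-4*s - 1)*(2**(4*s + 3)*(8*s - 1)*(8*s + 7)*uppergamma(4*s + 2, 1/2) - 2**(4*s + 3)*(8*s - 1)*(8*s + 7)*uppergamma(4*s + 2, 1) + 2**(4*s + 4)*(-8*s - 7) + sqrt(2)*(8*s - 1))/((8*s - 1)*(8*s + 7))
  -7/8 < Re(s) < 1/8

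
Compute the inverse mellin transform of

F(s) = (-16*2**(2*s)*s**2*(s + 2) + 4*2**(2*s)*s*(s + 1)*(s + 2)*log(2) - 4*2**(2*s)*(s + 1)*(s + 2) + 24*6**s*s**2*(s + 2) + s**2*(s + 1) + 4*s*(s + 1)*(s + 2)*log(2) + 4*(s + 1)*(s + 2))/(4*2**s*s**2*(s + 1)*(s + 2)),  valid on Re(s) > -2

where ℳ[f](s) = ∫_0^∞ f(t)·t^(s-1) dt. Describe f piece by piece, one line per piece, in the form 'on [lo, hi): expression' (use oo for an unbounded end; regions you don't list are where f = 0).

f breaks at 1/2, 2 into 3 integrals to sum
between 0 and 1/2 the integrand is t**2·t^(s-1)
the [1/2, 2) slice contributes ∫ log(t)·t^(s-1) dt
segment [2, 3) carries 2*t; integrate it

on [0, 1/2): t**2
on [1/2, 2): log(t)
on [2, 3): 2*t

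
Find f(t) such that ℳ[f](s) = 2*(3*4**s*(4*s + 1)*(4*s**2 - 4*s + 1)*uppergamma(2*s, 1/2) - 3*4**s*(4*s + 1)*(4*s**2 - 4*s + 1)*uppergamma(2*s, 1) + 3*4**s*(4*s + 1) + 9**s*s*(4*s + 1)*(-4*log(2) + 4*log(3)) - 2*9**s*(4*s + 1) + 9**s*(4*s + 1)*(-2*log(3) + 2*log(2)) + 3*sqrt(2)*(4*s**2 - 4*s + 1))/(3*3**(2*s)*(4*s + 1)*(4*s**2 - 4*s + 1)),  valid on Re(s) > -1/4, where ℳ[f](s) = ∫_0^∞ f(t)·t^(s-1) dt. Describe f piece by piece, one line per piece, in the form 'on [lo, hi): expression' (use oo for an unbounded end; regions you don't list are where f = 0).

on [0, 1/9): sqrt(6)*t**(1/4)/2
on [1/9, 4/9): exp(-3*sqrt(t)/2)
on [4/9, 1): 2*log(3*sqrt(t)/2)/(3*sqrt(t))

reversing the power substitution: sqrt(6)*sqrt(t)/2 on [0, 1/3); exp(-3*t/2) on [1/3, 2/3); 2*log(3*t/2)/(3*t) on [2/3, 1)
undo the common scale on t: sqrt(t) on [0, 1/2); exp(-t) on [1/2, 1); log(t)/t on [1, 3/2)
along the cuts 1/9, 4/9, ℳ[f](s) splits into 3 integrals
over [0, 1/9), the kernel integral of sqrt(6)*t**(1/4)/2 enters the sum
segment [1/9, 4/9) carries exp(-3*sqrt(t)/2); integrate it
piece [4/9, 1): integrate 2*log(3*sqrt(t)/2)/(3*sqrt(t)) against the kernel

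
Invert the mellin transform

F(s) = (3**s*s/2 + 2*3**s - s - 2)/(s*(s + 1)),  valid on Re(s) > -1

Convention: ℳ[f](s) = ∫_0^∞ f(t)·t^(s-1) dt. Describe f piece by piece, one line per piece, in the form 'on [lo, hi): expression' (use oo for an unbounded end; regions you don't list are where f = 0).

on [0, 1): t/2
on [1, 3): 2 - t/2

undo the common scale on t: t on [0, 1/2); 2 - t on [1/2, 3/2)
summing 2 kernel integrals split by 1 yields ℳ[f](s)
between 0 and 1 the integrand is t/2·t^(s-1)
between 1 and 3 the integrand is (2 - t/2)·t^(s-1)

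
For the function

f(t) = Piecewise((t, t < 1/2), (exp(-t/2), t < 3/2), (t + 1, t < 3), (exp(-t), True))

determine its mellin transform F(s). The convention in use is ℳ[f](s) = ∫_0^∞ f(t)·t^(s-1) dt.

breakpoints 1/2, 3/2, 3: one integral from each of the 4 segments
segment 0 to 1/2 holds t; add its integral
piece [1/2, 3/2): integrate exp(-t/2) against the kernel
segment 3/2 to 3 holds (t + 1); add its integral
[3, ∞) adds the kernel integral of exp(-t)

(2*2**s*s*(s + 1)*uppergamma(s, 3) - 5*3**s*s - 2*3**s + 2*4**s*s*(s + 1)*uppergamma(s, 1/4) - 2*4**s*s*(s + 1)*uppergamma(s, 3/4) + 8*6**s*s + 2*6**s + s)/(2*2**s*s*(s + 1))
  Re(s) > -1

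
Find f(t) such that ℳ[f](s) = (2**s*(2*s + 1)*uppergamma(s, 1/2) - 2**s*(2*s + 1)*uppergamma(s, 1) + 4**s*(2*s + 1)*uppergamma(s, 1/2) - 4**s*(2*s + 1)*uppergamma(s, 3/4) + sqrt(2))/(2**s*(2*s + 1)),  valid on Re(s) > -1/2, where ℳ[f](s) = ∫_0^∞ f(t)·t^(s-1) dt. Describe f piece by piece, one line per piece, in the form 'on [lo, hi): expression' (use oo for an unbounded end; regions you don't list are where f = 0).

on [0, 1/2): sqrt(t)
on [1/2, 1): exp(-t)
on [1, 3/2): exp(-t/2)

the 3 pieces separated at 1/2, 1 each add one integral
segment [0, 1/2) carries sqrt(t); integrate it
the [1/2, 1) slice contributes ∫ exp(-t)·t^(s-1) dt
for t in [1, 3/2): the term is ∫ exp(-t/2)·t^(s-1)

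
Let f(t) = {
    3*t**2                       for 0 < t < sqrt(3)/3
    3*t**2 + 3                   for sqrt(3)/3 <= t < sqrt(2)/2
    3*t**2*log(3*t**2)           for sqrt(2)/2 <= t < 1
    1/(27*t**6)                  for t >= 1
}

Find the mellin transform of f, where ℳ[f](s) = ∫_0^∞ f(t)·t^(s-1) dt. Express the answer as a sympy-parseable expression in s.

(-81*2**(s/2)*s*(s/2 - 3)*(s**2/4 + s + 1) - 162*2**(s/2)*(s/2 - 3)*(s**2/4 + s + 1) - 81*3**(s/2)*s**2*(s/2 - 3)*(s/2 + 1)*log(3)/4 + 81*3**(s/2)*s**2*(s/2 - 3)*(s/2 + 1)*log(2)/4 - 81*3**(s/2)*s*(s/2 - 3)*(s/2 + 1)*log(3)/2 + 81*3**(s/2)*s*(s/2 - 3)*(s/2 + 1)*log(2)/2 + 81*3**(s/2)*s*(s/2 - 3)*(s/2 + 1)/2 + 243*3**(s/2)*s*(s/2 - 3)*(s**2/4 + s + 1)/2 + 162*3**(s/2)*(s/2 - 3)*(s**2/4 + s + 1) + 81*6**(s/2)*s**2*(s/2 - 3)*(s/2 + 1)*log(3)/2 - 81*6**(s/2)*s*(s/2 - 3)*(s/2 + 1) + 81*6**(s/2)*s*(s/2 - 3)*(s/2 + 1)*log(3) - 6**(s/2)*s*(s/2 + 1)*(s**2/4 + s + 1))/(54*6**(s/2)*s*(s/2 - 3)*(s/2 + 1)*(s**2/4 + s + 1))
  -2 < Re(s) < 6

back out the power substitution: 3*t on [0, 1/3); 3*t + 3 on [1/3, 1/2); 3*t*log(3*t) on [1/2, 1); …
remove the common scale on t first: t on [0, 1); t + 3 on [1, 3/2); t*log(t) on [3/2, 3); …
split f at sqrt(3)/3, sqrt(2)/2, 1: ℳ[f](s) collects 4 kernel integrals
on [0, sqrt(3)/3): add ∫ 3*t**2·t^(s-1) dt
segment sqrt(3)/3 to sqrt(2)/2 holds (3*t**2 + 3); add its integral
on [sqrt(2)/2, 1): add ∫ 3*t**2*log(3*t**2)·t^(s-1) dt
∫ 1/(27*t**6)·t^(s-1) over [1, ∞)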